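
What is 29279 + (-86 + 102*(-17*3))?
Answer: 23991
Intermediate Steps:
29279 + (-86 + 102*(-17*3)) = 29279 + (-86 + 102*(-51)) = 29279 + (-86 - 5202) = 29279 - 5288 = 23991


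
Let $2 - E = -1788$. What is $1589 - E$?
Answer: $-201$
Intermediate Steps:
$E = 1790$ ($E = 2 - -1788 = 2 + 1788 = 1790$)
$1589 - E = 1589 - 1790 = -201$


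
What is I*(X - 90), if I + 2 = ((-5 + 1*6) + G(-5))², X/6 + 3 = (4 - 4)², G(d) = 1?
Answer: -216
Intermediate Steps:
X = -18 (X = -18 + 6*(4 - 4)² = -18 + 6*0² = -18 + 6*0 = -18 + 0 = -18)
I = 2 (I = -2 + ((-5 + 1*6) + 1)² = -2 + ((-5 + 6) + 1)² = -2 + (1 + 1)² = -2 + 2² = -2 + 4 = 2)
I*(X - 90) = 2*(-18 - 90) = 2*(-108) = -216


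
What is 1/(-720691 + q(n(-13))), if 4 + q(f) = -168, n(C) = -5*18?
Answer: -1/720863 ≈ -1.3872e-6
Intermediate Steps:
n(C) = -90
q(f) = -172 (q(f) = -4 - 168 = -172)
1/(-720691 + q(n(-13))) = 1/(-720691 - 172) = 1/(-720863) = -1/720863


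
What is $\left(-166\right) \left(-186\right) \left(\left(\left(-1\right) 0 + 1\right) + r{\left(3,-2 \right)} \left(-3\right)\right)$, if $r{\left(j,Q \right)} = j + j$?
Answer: $-524892$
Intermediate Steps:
$r{\left(j,Q \right)} = 2 j$
$\left(-166\right) \left(-186\right) \left(\left(\left(-1\right) 0 + 1\right) + r{\left(3,-2 \right)} \left(-3\right)\right) = \left(-166\right) \left(-186\right) \left(\left(\left(-1\right) 0 + 1\right) + 2 \cdot 3 \left(-3\right)\right) = 30876 \left(\left(0 + 1\right) + 6 \left(-3\right)\right) = 30876 \left(1 - 18\right) = 30876 \left(-17\right) = -524892$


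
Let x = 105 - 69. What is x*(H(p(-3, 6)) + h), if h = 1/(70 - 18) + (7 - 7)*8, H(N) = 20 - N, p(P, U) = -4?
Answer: 11241/13 ≈ 864.69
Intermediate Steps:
x = 36
h = 1/52 (h = 1/52 + 0*8 = 1/52 + 0 = 1/52 ≈ 0.019231)
x*(H(p(-3, 6)) + h) = 36*((20 - 1*(-4)) + 1/52) = 36*((20 + 4) + 1/52) = 36*(24 + 1/52) = 36*(1249/52) = 11241/13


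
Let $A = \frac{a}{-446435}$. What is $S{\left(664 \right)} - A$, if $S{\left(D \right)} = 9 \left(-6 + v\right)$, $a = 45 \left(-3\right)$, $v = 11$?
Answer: $\frac{4017888}{89287} \approx 45.0$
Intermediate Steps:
$a = -135$
$S{\left(D \right)} = 45$ ($S{\left(D \right)} = 9 \left(-6 + 11\right) = 9 \cdot 5 = 45$)
$A = \frac{27}{89287}$ ($A = - \frac{135}{-446435} = \left(-135\right) \left(- \frac{1}{446435}\right) = \frac{27}{89287} \approx 0.0003024$)
$S{\left(664 \right)} - A = 45 - \frac{27}{89287} = \frac{4017888}{89287}$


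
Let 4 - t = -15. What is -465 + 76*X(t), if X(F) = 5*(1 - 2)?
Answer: -845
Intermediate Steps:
t = 19 (t = 4 - 1*(-15) = 4 + 15 = 19)
X(F) = -5 (X(F) = 5*(-1) = -5)
-465 + 76*X(t) = -465 + 76*(-5) = -465 - 380 = -845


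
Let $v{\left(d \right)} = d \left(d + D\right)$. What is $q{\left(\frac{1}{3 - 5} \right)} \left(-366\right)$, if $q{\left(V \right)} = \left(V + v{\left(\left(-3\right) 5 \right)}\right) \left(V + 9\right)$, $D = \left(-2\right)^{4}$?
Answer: $\frac{96441}{2} \approx 48221.0$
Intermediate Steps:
$D = 16$
$v{\left(d \right)} = d \left(16 + d\right)$ ($v{\left(d \right)} = d \left(d + 16\right) = d \left(16 + d\right)$)
$q{\left(V \right)} = \left(-15 + V\right) \left(9 + V\right)$ ($q{\left(V \right)} = \left(V + \left(-3\right) 5 \left(16 - 15\right)\right) \left(V + 9\right) = \left(V - 15 \left(16 - 15\right)\right) \left(9 + V\right) = \left(V - 15\right) \left(9 + V\right) = \left(-15 + V\right) \left(9 + V\right)$)
$q{\left(\frac{1}{3 - 5} \right)} \left(-366\right) = \left(-135 + \left(\frac{1}{3 - 5}\right)^{2} - \frac{6}{3 - 5}\right) \left(-366\right) = \left(-135 + \left(\frac{1}{-2}\right)^{2} - \frac{6}{-2}\right) \left(-366\right) = \left(-135 + \left(- \frac{1}{2}\right)^{2} - -3\right) \left(-366\right) = \left(-135 + \frac{1}{4} + 3\right) \left(-366\right) = \left(- \frac{527}{4}\right) \left(-366\right) = \frac{96441}{2}$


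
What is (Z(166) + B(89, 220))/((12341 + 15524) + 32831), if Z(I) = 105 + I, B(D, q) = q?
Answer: 491/60696 ≈ 0.0080895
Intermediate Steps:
(Z(166) + B(89, 220))/((12341 + 15524) + 32831) = ((105 + 166) + 220)/((12341 + 15524) + 32831) = (271 + 220)/(27865 + 32831) = 491/60696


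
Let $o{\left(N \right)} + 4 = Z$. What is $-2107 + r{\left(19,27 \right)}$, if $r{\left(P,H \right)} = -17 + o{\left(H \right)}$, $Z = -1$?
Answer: $-2129$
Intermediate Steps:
$o{\left(N \right)} = -5$ ($o{\left(N \right)} = -4 - 1 = -5$)
$r{\left(P,H \right)} = -22$ ($r{\left(P,H \right)} = -17 - 5 = -22$)
$-2107 + r{\left(19,27 \right)} = -2107 - 22 = -2129$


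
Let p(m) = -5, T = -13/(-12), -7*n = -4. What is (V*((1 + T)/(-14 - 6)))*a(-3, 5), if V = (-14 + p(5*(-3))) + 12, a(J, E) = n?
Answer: 5/12 ≈ 0.41667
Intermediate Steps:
n = 4/7 (n = -⅐*(-4) = 4/7 ≈ 0.57143)
a(J, E) = 4/7
T = 13/12 (T = -13*(-1/12) = 13/12 ≈ 1.0833)
V = -7 (V = (-14 - 5) + 12 = -19 + 12 = -7)
(V*((1 + T)/(-14 - 6)))*a(-3, 5) = -7*(1 + 13/12)/(-14 - 6)*(4/7) = -175/(12*(-20))*(4/7) = -175*(-1)/(12*20)*(4/7) = -7*(-5/48)*(4/7) = (35/48)*(4/7) = 5/12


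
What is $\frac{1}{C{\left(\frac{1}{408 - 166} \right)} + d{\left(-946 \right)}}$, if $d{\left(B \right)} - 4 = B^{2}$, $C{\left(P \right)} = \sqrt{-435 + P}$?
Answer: $\frac{216570640}{193813397254069} - \frac{11 i \sqrt{210538}}{193813397254069} \approx 1.1174 \cdot 10^{-6} - 2.6042 \cdot 10^{-11} i$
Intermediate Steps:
$d{\left(B \right)} = 4 + B^{2}$
$\frac{1}{C{\left(\frac{1}{408 - 166} \right)} + d{\left(-946 \right)}} = \frac{1}{\sqrt{-435 + \frac{1}{408 - 166}} + \left(4 + \left(-946\right)^{2}\right)} = \frac{1}{\sqrt{-435 + \frac{1}{242}} + \left(4 + 894916\right)} = \frac{1}{\sqrt{-435 + \frac{1}{242}} + 894920} = \frac{1}{\sqrt{- \frac{105269}{242}} + 894920} = \frac{1}{\frac{i \sqrt{210538}}{22} + 894920} = \frac{1}{894920 + \frac{i \sqrt{210538}}{22}}$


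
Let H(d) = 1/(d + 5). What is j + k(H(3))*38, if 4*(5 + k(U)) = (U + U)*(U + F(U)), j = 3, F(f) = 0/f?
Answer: -11949/64 ≈ -186.70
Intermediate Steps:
F(f) = 0
H(d) = 1/(5 + d)
k(U) = -5 + U²/2 (k(U) = -5 + ((U + U)*(U + 0))/4 = -5 + ((2*U)*U)/4 = -5 + (2*U²)/4 = -5 + U²/2)
j + k(H(3))*38 = 3 + (-5 + (1/(5 + 3))²/2)*38 = 3 + (-5 + (1/8)²/2)*38 = 3 + (-5 + (⅛)²/2)*38 = 3 + (-5 + (½)*(1/64))*38 = 3 + (-5 + 1/128)*38 = 3 - 639/128*38 = 3 - 12141/64 = -11949/64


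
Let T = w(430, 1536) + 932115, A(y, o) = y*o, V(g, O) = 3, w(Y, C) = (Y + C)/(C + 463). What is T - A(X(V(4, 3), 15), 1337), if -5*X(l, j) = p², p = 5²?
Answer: 2197382726/1999 ≈ 1.0992e+6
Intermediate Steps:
w(Y, C) = (C + Y)/(463 + C)
p = 25
X(l, j) = -125 (X(l, j) = -⅕*25² = -⅕*625 = -125)
A(y, o) = o*y
T = 1863299851/1999 (T = (1536 + 430)/(463 + 1536) + 932115 = 1966/1999 + 932115 = 1863299851/1999 ≈ 9.3212e+5)
T - A(X(V(4, 3), 15), 1337) = 1863299851/1999 - 1337*(-125) = 1863299851/1999 - 1*(-167125) = 1863299851/1999 + 167125 = 2197382726/1999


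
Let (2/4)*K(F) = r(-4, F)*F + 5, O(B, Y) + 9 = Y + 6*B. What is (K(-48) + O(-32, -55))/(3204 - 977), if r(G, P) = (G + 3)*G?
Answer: -630/2227 ≈ -0.28289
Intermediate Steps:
r(G, P) = G*(3 + G) (r(G, P) = (3 + G)*G = G*(3 + G))
O(B, Y) = -9 + Y + 6*B (O(B, Y) = -9 + (Y + 6*B) = -9 + Y + 6*B)
K(F) = 10 + 8*F (K(F) = 2*((-4*(3 - 4))*F + 5) = 2*((-4*(-1))*F + 5) = 2*(4*F + 5) = 2*(5 + 4*F) = 10 + 8*F)
(K(-48) + O(-32, -55))/(3204 - 977) = ((10 + 8*(-48)) + (-9 - 55 + 6*(-32)))/(3204 - 977) = ((10 - 384) + (-9 - 55 - 192))/2227 = (-374 - 256)*(1/2227) = -630*1/2227 = -630/2227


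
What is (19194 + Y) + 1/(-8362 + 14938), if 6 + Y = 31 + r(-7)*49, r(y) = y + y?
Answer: 121873009/6576 ≈ 18533.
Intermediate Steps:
r(y) = 2*y
Y = -661 (Y = -6 + (31 + (2*(-7))*49) = -6 + (31 - 14*49) = -6 + (31 - 686) = -6 - 655 = -661)
(19194 + Y) + 1/(-8362 + 14938) = (19194 - 661) + 1/(-8362 + 14938) = 18533 + 1/6576 = 121873009/6576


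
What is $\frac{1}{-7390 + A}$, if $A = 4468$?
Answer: $- \frac{1}{2922} \approx -0.00034223$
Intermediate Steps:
$\frac{1}{-7390 + A} = \frac{1}{-7390 + 4468} = \frac{1}{-2922} = - \frac{1}{2922}$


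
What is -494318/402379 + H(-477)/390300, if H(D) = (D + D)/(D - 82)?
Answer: -17974796739839/14631687458050 ≈ -1.2285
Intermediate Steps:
H(D) = 2*D/(-82 + D) (H(D) = (2*D)/(-82 + D) = 2*D/(-82 + D))
-494318/402379 + H(-477)/390300 = -494318/402379 + (2*(-477)/(-82 - 477))/390300 = -494318*1/402379 + (2*(-477)/(-559))*(1/390300) = -494318/402379 + (2*(-477)*(-1/559))*(1/390300) = -494318/402379 + (954/559)*(1/390300) = -494318/402379 + 159/36362950 = -17974796739839/14631687458050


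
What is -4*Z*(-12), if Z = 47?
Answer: 2256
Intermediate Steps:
-4*Z*(-12) = -4*47*(-12) = -188*(-12) = 2256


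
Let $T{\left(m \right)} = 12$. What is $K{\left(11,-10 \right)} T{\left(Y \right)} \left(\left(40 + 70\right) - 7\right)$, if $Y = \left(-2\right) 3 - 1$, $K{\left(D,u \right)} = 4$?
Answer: $4944$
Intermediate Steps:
$Y = -7$ ($Y = -6 - 1 = -7$)
$K{\left(11,-10 \right)} T{\left(Y \right)} \left(\left(40 + 70\right) - 7\right) = 4 \cdot 12 \left(\left(40 + 70\right) - 7\right) = 48 \left(110 - 7\right) = 48 \cdot 103 = 4944$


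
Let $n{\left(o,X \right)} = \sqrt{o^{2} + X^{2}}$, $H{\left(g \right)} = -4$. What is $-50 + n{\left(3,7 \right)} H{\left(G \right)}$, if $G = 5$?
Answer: $-50 - 4 \sqrt{58} \approx -80.463$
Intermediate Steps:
$n{\left(o,X \right)} = \sqrt{X^{2} + o^{2}}$
$-50 + n{\left(3,7 \right)} H{\left(G \right)} = -50 + \sqrt{7^{2} + 3^{2}} \left(-4\right) = -50 + \sqrt{49 + 9} \left(-4\right) = -50 + \sqrt{58} \left(-4\right) = -50 - 4 \sqrt{58}$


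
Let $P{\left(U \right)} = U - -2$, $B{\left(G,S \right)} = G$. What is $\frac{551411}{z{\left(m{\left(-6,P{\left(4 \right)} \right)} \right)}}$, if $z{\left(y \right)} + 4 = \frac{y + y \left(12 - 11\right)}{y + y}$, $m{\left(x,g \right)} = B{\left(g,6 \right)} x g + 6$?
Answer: $- \frac{551411}{3} \approx -1.838 \cdot 10^{5}$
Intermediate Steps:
$P{\left(U \right)} = 2 + U$ ($P{\left(U \right)} = U + 2 = 2 + U$)
$m{\left(x,g \right)} = 6 + x g^{2}$ ($m{\left(x,g \right)} = g x g + 6 = x g^{2} + 6 = 6 + x g^{2}$)
$z{\left(y \right)} = -3$ ($z{\left(y \right)} = -4 + \frac{y + y \left(12 - 11\right)}{y + y} = -4 + \frac{y + y 1}{2 y} = -4 + \left(y + y\right) \frac{1}{2 y} = -4 + 2 y \frac{1}{2 y} = -4 + 1 = -3$)
$\frac{551411}{z{\left(m{\left(-6,P{\left(4 \right)} \right)} \right)}} = \frac{551411}{-3} = 551411 \left(- \frac{1}{3}\right) = - \frac{551411}{3}$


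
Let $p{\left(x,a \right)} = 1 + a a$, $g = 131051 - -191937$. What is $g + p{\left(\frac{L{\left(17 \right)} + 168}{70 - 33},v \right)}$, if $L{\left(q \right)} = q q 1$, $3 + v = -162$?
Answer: $350214$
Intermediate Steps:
$v = -165$ ($v = -3 - 162 = -165$)
$L{\left(q \right)} = q^{2}$ ($L{\left(q \right)} = q^{2} \cdot 1 = q^{2}$)
$g = 322988$ ($g = 131051 + 191937 = 322988$)
$p{\left(x,a \right)} = 1 + a^{2}$
$g + p{\left(\frac{L{\left(17 \right)} + 168}{70 - 33},v \right)} = 322988 + \left(1 + \left(-165\right)^{2}\right) = 322988 + \left(1 + 27225\right) = 322988 + 27226 = 350214$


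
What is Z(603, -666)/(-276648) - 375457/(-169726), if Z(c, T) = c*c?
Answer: 7025921167/7825726408 ≈ 0.89780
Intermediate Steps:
Z(c, T) = c²
Z(603, -666)/(-276648) - 375457/(-169726) = 603²/(-276648) - 375457/(-169726) = 363609*(-1/276648) - 375457*(-1/169726) = -121203/92216 + 375457/169726 = 7025921167/7825726408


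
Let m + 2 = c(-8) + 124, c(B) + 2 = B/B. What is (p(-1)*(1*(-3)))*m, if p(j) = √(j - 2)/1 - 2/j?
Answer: -726 - 363*I*√3 ≈ -726.0 - 628.73*I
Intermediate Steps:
c(B) = -1 (c(B) = -2 + B/B = -2 + 1 = -1)
m = 121 (m = -2 + (-1 + 124) = -2 + 123 = 121)
p(j) = √(-2 + j) - 2/j (p(j) = √(-2 + j)*1 - 2/j = √(-2 + j) - 2/j)
(p(-1)*(1*(-3)))*m = ((√(-2 - 1) - 2/(-1))*(1*(-3)))*121 = ((√(-3) - 2*(-1))*(-3))*121 = ((I*√3 + 2)*(-3))*121 = ((2 + I*√3)*(-3))*121 = (-6 - 3*I*√3)*121 = -726 - 363*I*√3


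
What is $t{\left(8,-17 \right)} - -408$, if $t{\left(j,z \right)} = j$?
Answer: $416$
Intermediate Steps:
$t{\left(8,-17 \right)} - -408 = 8 - -408 = 8 + 408 = 416$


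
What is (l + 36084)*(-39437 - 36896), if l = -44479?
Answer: 640815535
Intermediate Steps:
(l + 36084)*(-39437 - 36896) = (-44479 + 36084)*(-39437 - 36896) = -8395*(-76333) = 640815535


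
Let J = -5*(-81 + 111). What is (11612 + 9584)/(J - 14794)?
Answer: -5299/3736 ≈ -1.4184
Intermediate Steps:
J = -150 (J = -5*30 = -150)
(11612 + 9584)/(J - 14794) = (11612 + 9584)/(-150 - 14794) = 21196/(-14944) = 21196*(-1/14944) = -5299/3736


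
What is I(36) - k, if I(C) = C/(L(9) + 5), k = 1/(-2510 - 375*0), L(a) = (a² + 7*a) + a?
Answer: 45259/198290 ≈ 0.22825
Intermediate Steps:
L(a) = a² + 8*a
k = -1/2510 (k = 1/(-2510 + 0) = 1/(-2510) = -1/2510 ≈ -0.00039841)
I(C) = C/158 (I(C) = C/(9*(8 + 9) + 5) = C/(9*17 + 5) = C/(153 + 5) = C/158)
I(36) - k = (1/158)*36 - 1*(-1/2510) = 18/79 + 1/2510 = 45259/198290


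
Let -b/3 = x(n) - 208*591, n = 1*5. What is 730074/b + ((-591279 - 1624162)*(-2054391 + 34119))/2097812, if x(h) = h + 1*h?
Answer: 68769510764124079/32232356927 ≈ 2.1336e+6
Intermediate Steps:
n = 5
x(h) = 2*h (x(h) = h + h = 2*h)
b = 368754 (b = -3*(2*5 - 208*591) = -3*(10 - 122928) = -3*(-122918) = 368754)
730074/b + ((-591279 - 1624162)*(-2054391 + 34119))/2097812 = 730074/368754 + ((-591279 - 1624162)*(-2054391 + 34119))/2097812 = 730074*(1/368754) - 2215441*(-2020272)*(1/2097812) = 121679/61459 + 4475793419952*(1/2097812) = 121679/61459 + 1118948354988/524453 = 68769510764124079/32232356927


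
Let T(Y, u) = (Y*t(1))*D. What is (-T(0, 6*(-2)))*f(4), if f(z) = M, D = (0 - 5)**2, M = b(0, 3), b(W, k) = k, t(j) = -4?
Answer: 0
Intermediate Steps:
M = 3
D = 25 (D = (-5)**2 = 25)
f(z) = 3
T(Y, u) = -100*Y (T(Y, u) = (Y*(-4))*25 = -4*Y*25 = -100*Y)
(-T(0, 6*(-2)))*f(4) = -(-100)*0*3 = -1*0*3 = 0*3 = 0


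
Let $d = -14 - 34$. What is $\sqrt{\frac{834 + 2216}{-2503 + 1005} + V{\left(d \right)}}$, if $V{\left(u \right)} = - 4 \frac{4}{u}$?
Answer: $\frac{i \sqrt{8597022}}{2247} \approx 1.3049 i$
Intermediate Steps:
$d = -48$
$V{\left(u \right)} = - \frac{16}{u}$
$\sqrt{\frac{834 + 2216}{-2503 + 1005} + V{\left(d \right)}} = \sqrt{\frac{834 + 2216}{-2503 + 1005} - \frac{16}{-48}} = \sqrt{\frac{3050}{-1498} - - \frac{1}{3}} = \sqrt{3050 \left(- \frac{1}{1498}\right) + \frac{1}{3}} = \sqrt{- \frac{1525}{749} + \frac{1}{3}} = \sqrt{- \frac{3826}{2247}} = \frac{i \sqrt{8597022}}{2247}$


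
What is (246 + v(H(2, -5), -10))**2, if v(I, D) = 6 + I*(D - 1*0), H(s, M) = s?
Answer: 53824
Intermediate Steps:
v(I, D) = 6 + D*I (v(I, D) = 6 + I*(D + 0) = 6 + I*D = 6 + D*I)
(246 + v(H(2, -5), -10))**2 = (246 + (6 - 10*2))**2 = (246 + (6 - 20))**2 = (246 - 14)**2 = 232**2 = 53824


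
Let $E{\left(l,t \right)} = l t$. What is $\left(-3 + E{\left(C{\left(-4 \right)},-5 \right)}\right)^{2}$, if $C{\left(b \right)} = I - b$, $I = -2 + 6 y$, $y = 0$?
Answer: $169$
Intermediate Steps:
$I = -2$ ($I = -2 + 6 \cdot 0 = -2 + 0 = -2$)
$C{\left(b \right)} = -2 - b$
$\left(-3 + E{\left(C{\left(-4 \right)},-5 \right)}\right)^{2} = \left(-3 + \left(-2 - -4\right) \left(-5\right)\right)^{2} = \left(-3 + \left(-2 + 4\right) \left(-5\right)\right)^{2} = \left(-3 + 2 \left(-5\right)\right)^{2} = \left(-3 - 10\right)^{2} = \left(-13\right)^{2} = 169$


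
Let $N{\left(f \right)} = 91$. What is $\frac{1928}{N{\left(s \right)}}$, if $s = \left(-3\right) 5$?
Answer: $\frac{1928}{91} \approx 21.187$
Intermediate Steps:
$s = -15$
$\frac{1928}{N{\left(s \right)}} = \frac{1928}{91}$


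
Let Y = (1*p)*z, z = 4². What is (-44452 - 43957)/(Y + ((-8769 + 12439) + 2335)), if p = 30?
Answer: -88409/6485 ≈ -13.633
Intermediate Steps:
z = 16
Y = 480 (Y = (1*30)*16 = 30*16 = 480)
(-44452 - 43957)/(Y + ((-8769 + 12439) + 2335)) = (-44452 - 43957)/(480 + ((-8769 + 12439) + 2335)) = -88409/(480 + (3670 + 2335)) = -88409/(480 + 6005) = -88409/6485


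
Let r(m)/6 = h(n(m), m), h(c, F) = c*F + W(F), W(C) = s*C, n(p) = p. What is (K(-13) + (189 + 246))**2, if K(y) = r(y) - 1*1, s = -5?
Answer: 3378244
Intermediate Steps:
W(C) = -5*C
h(c, F) = -5*F + F*c (h(c, F) = c*F - 5*F = F*c - 5*F = -5*F + F*c)
r(m) = 6*m*(-5 + m) (r(m) = 6*(m*(-5 + m)) = 6*m*(-5 + m))
K(y) = -1 + 6*y*(-5 + y) (K(y) = 6*y*(-5 + y) - 1*1 = 6*y*(-5 + y) - 1 = -1 + 6*y*(-5 + y))
(K(-13) + (189 + 246))**2 = ((-1 - 30*(-13) + 6*(-13)**2) + (189 + 246))**2 = ((-1 + 390 + 6*169) + 435)**2 = ((-1 + 390 + 1014) + 435)**2 = (1403 + 435)**2 = 1838**2 = 3378244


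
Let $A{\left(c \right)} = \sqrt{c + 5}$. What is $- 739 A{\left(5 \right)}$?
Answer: $- 739 \sqrt{10} \approx -2336.9$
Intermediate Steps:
$A{\left(c \right)} = \sqrt{5 + c}$
$- 739 A{\left(5 \right)} = - 739 \sqrt{5 + 5} = - 739 \sqrt{10}$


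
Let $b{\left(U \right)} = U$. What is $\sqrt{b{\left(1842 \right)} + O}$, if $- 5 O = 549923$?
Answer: $\frac{i \sqrt{2703565}}{5} \approx 328.85 i$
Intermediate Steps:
$O = - \frac{549923}{5}$ ($O = \left(- \frac{1}{5}\right) 549923 = - \frac{549923}{5} \approx -1.0998 \cdot 10^{5}$)
$\sqrt{b{\left(1842 \right)} + O} = \sqrt{1842 - \frac{549923}{5}} = \sqrt{- \frac{540713}{5}} = \frac{i \sqrt{2703565}}{5}$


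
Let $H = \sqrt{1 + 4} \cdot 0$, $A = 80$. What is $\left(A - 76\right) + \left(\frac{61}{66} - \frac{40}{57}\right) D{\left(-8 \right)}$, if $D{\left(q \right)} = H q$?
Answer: $4$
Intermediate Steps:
$H = 0$ ($H = \sqrt{5} \cdot 0 = 0$)
$D{\left(q \right)} = 0$ ($D{\left(q \right)} = 0 q = 0$)
$\left(A - 76\right) + \left(\frac{61}{66} - \frac{40}{57}\right) D{\left(-8 \right)} = \left(80 - 76\right) + \left(\frac{61}{66} - \frac{40}{57}\right) 0 = \left(80 - 76\right) + \left(61 \cdot \frac{1}{66} - \frac{40}{57}\right) 0 = 4 + \left(\frac{61}{66} - \frac{40}{57}\right) 0 = 4 + \frac{93}{418} \cdot 0 = 4 + 0 = 4$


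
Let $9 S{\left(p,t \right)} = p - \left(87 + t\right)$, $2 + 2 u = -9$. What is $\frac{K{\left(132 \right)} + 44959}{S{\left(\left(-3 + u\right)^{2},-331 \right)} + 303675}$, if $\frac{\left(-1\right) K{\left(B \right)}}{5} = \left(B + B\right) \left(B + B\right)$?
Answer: $- \frac{10926756}{10933565} \approx -0.99938$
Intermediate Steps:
$u = - \frac{11}{2}$ ($u = -1 + \frac{1}{2} \left(-9\right) = -1 - \frac{9}{2} = - \frac{11}{2} \approx -5.5$)
$S{\left(p,t \right)} = - \frac{29}{3} - \frac{t}{9} + \frac{p}{9}$ ($S{\left(p,t \right)} = \frac{p - \left(87 + t\right)}{9} = \frac{-87 + p - t}{9} = - \frac{29}{3} - \frac{t}{9} + \frac{p}{9}$)
$K{\left(B \right)} = - 20 B^{2}$ ($K{\left(B \right)} = - 5 \left(B + B\right) \left(B + B\right) = - 5 \cdot 2 B 2 B = - 5 \cdot 4 B^{2} = - 20 B^{2}$)
$\frac{K{\left(132 \right)} + 44959}{S{\left(\left(-3 + u\right)^{2},-331 \right)} + 303675} = \frac{- 20 \cdot 132^{2} + 44959}{\left(- \frac{29}{3} - - \frac{331}{9} + \frac{\left(-3 - \frac{11}{2}\right)^{2}}{9}\right) + 303675} = \frac{\left(-20\right) 17424 + 44959}{\left(- \frac{29}{3} + \frac{331}{9} + \frac{\left(- \frac{17}{2}\right)^{2}}{9}\right) + 303675} = \frac{-348480 + 44959}{\left(- \frac{29}{3} + \frac{331}{9} + \frac{1}{9} \cdot \frac{289}{4}\right) + 303675} = - \frac{303521}{\left(- \frac{29}{3} + \frac{331}{9} + \frac{289}{36}\right) + 303675} = - \frac{303521}{\frac{1265}{36} + 303675} = - \frac{303521}{\frac{10933565}{36}} = \left(-303521\right) \frac{36}{10933565} = - \frac{10926756}{10933565}$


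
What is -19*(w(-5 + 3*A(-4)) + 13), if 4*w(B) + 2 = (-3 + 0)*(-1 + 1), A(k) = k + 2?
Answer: -475/2 ≈ -237.50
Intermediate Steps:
A(k) = 2 + k
w(B) = -½ (w(B) = -½ + ((-3 + 0)*(-1 + 1))/4 = -½ + (-3*0)/4 = -½ + (¼)*0 = -½ + 0 = -½)
-19*(w(-5 + 3*A(-4)) + 13) = -19*(-½ + 13) = -19*25/2 = -475/2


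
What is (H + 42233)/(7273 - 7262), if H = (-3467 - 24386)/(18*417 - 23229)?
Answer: 664057312/172953 ≈ 3839.5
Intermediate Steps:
H = 27853/15723 (H = -27853/(7506 - 23229) = -27853/(-15723) = -27853*(-1/15723) = 27853/15723 ≈ 1.7715)
(H + 42233)/(7273 - 7262) = (27853/15723 + 42233)/(7273 - 7262) = (664057312/15723)/11 = (664057312/15723)*(1/11) = 664057312/172953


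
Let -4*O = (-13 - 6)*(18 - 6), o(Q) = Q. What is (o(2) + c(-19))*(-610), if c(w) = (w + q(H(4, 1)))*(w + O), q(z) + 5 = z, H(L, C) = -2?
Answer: 601460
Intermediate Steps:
q(z) = -5 + z
O = 57 (O = -(-13 - 6)*(18 - 6)/4 = -(-19)*12/4 = -1/4*(-228) = 57)
c(w) = (-7 + w)*(57 + w) (c(w) = (w + (-5 - 2))*(w + 57) = (w - 7)*(57 + w) = (-7 + w)*(57 + w))
(o(2) + c(-19))*(-610) = (2 + (-399 + (-19)**2 + 50*(-19)))*(-610) = (2 + (-399 + 361 - 950))*(-610) = (2 - 988)*(-610) = -986*(-610) = 601460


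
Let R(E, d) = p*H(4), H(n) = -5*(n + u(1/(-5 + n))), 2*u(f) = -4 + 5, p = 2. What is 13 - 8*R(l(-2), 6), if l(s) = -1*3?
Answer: 373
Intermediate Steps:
u(f) = ½ (u(f) = (-4 + 5)/2 = (½)*1 = ½)
H(n) = -5/2 - 5*n (H(n) = -5*(n + ½) = -5*(½ + n) = -5/2 - 5*n)
l(s) = -3
R(E, d) = -45 (R(E, d) = 2*(-5/2 - 5*4) = 2*(-5/2 - 20) = 2*(-45/2) = -45)
13 - 8*R(l(-2), 6) = 13 - 8*(-45) = 13 + 360 = 373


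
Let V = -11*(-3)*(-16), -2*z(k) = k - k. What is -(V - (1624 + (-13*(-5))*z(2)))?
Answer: 2152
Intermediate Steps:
z(k) = 0 (z(k) = -(k - k)/2 = -½*0 = 0)
V = -528 (V = 33*(-16) = -528)
-(V - (1624 + (-13*(-5))*z(2))) = -(-528 - (1624 - 13*(-5)*0)) = -(-528 - (1624 + 65*0)) = -(-528 - (1624 + 0)) = -(-528 - 1*1624) = -(-528 - 1624) = -1*(-2152) = 2152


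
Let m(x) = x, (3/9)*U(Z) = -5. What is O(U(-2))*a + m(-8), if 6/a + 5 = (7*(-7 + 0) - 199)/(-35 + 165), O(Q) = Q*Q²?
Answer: 1312658/449 ≈ 2923.5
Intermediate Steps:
U(Z) = -15 (U(Z) = 3*(-5) = -15)
O(Q) = Q³
a = -390/449 (a = 6/(-5 + (7*(-7 + 0) - 199)/(-35 + 165)) = 6/(-5 + (7*(-7) - 199)/130) = 6/(-5 + (-49 - 199)*(1/130)) = 6/(-5 - 248*1/130) = 6/(-5 - 124/65) = 6/(-449/65) = 6*(-65/449) = -390/449 ≈ -0.86860)
O(U(-2))*a + m(-8) = (-15)³*(-390/449) - 8 = -3375*(-390/449) - 8 = 1316250/449 - 8 = 1312658/449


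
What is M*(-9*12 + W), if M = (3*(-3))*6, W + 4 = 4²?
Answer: 5184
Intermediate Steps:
W = 12 (W = -4 + 4² = -4 + 16 = 12)
M = -54 (M = -9*6 = -54)
M*(-9*12 + W) = -54*(-9*12 + 12) = -54*(-108 + 12) = -54*(-96) = 5184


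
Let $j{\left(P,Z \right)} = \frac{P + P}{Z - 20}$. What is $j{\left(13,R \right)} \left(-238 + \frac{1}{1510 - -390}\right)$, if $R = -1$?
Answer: $\frac{1959529}{6650} \approx 294.67$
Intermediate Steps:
$j{\left(P,Z \right)} = \frac{2 P}{-20 + Z}$
$j{\left(13,R \right)} \left(-238 + \frac{1}{1510 - -390}\right) = 2 \cdot 13 \frac{1}{-20 - 1} \left(-238 + \frac{1}{1510 - -390}\right) = 2 \cdot 13 \frac{1}{-21} \left(-238 + \frac{1}{1510 + 390}\right) = 2 \cdot 13 \left(- \frac{1}{21}\right) \left(-238 + \frac{1}{1900}\right) = - \frac{26 \left(-238 + \frac{1}{1900}\right)}{21} = \left(- \frac{26}{21}\right) \left(- \frac{452199}{1900}\right) = \frac{1959529}{6650}$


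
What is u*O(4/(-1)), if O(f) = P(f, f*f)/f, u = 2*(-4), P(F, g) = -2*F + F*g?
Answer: -112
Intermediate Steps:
u = -8
O(f) = -2 + f² (O(f) = (f*(-2 + f*f))/f = (f*(-2 + f²))/f = -2 + f²)
u*O(4/(-1)) = -8*(-2 + (4/(-1))²) = -8*(-2 + (4*(-1))²) = -8*(-2 + (-4)²) = -8*(-2 + 16) = -8*14 = -112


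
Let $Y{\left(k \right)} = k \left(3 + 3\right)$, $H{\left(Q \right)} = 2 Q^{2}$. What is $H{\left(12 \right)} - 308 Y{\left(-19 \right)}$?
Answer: $35400$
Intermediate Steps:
$Y{\left(k \right)} = 6 k$ ($Y{\left(k \right)} = k 6 = 6 k$)
$H{\left(12 \right)} - 308 Y{\left(-19 \right)} = 2 \cdot 12^{2} - 308 \cdot 6 \left(-19\right) = 2 \cdot 144 - -35112 = 288 + 35112 = 35400$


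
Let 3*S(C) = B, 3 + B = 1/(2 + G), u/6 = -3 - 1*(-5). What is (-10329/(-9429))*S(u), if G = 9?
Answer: -10016/9429 ≈ -1.0623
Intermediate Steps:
u = 12 (u = 6*(-3 - 1*(-5)) = 6*(-3 + 5) = 6*2 = 12)
B = -32/11 (B = -3 + 1/(2 + 9) = -3 + 1/11 = -32/11 ≈ -2.9091)
S(C) = -32/33 (S(C) = (⅓)*(-32/11) = -32/33)
(-10329/(-9429))*S(u) = -10329/(-9429)*(-32/33) = -10329*(-1/9429)*(-32/33) = (3443/3143)*(-32/33) = -10016/9429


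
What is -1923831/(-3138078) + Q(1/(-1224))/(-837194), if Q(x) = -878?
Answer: 268895833783/437863345522 ≈ 0.61411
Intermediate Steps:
-1923831/(-3138078) + Q(1/(-1224))/(-837194) = -1923831/(-3138078) - 878/(-837194) = -1923831*(-1/3138078) - 878*(-1/837194) = 641277/1046026 + 439/418597 = 268895833783/437863345522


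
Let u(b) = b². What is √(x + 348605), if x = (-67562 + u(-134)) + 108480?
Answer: √407479 ≈ 638.34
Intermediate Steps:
x = 58874 (x = (-67562 + (-134)²) + 108480 = (-67562 + 17956) + 108480 = -49606 + 108480 = 58874)
√(x + 348605) = √(58874 + 348605) = √407479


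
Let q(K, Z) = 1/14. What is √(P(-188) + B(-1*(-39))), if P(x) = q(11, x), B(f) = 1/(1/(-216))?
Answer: I*√42322/14 ≈ 14.695*I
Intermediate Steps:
q(K, Z) = 1/14
B(f) = -216 (B(f) = 1/(-1/216) = -216)
P(x) = 1/14
√(P(-188) + B(-1*(-39))) = √(1/14 - 216) = √(-3023/14) = I*√42322/14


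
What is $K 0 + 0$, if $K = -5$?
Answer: $0$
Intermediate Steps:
$K 0 + 0 = \left(-5\right) 0 + 0 = 0 + 0 = 0$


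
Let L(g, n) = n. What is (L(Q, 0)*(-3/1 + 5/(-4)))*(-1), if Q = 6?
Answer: 0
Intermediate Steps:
(L(Q, 0)*(-3/1 + 5/(-4)))*(-1) = (0*(-3/1 + 5/(-4)))*(-1) = (0*(-3*1 + 5*(-1/4)))*(-1) = (0*(-3 - 5/4))*(-1) = (0*(-17/4))*(-1) = 0*(-1) = 0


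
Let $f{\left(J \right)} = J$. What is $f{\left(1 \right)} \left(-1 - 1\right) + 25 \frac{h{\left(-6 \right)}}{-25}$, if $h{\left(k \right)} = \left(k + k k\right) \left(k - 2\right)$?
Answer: $238$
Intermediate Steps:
$h{\left(k \right)} = \left(-2 + k\right) \left(k + k^{2}\right)$ ($h{\left(k \right)} = \left(k + k^{2}\right) \left(-2 + k\right) = \left(-2 + k\right) \left(k + k^{2}\right)$)
$f{\left(1 \right)} \left(-1 - 1\right) + 25 \frac{h{\left(-6 \right)}}{-25} = 1 \left(-1 - 1\right) + 25 \frac{\left(-6\right) \left(-2 + \left(-6\right)^{2} - -6\right)}{-25} = 1 \left(-2\right) + 25 - 6 \left(-2 + 36 + 6\right) \left(- \frac{1}{25}\right) = -2 + 25 \left(-6\right) 40 \left(- \frac{1}{25}\right) = -2 + 25 \left(\left(-240\right) \left(- \frac{1}{25}\right)\right) = -2 + 25 \cdot \frac{48}{5} = -2 + 240 = 238$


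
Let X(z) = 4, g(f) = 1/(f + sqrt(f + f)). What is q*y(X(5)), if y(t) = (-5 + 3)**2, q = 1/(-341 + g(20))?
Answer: -490960/41847521 + 8*sqrt(10)/41847521 ≈ -0.011732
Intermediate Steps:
g(f) = 1/(f + sqrt(2)*sqrt(f)) (g(f) = 1/(f + sqrt(2*f)) = 1/(f + sqrt(2)*sqrt(f)))
q = 1/(-341 + 1/(20 + 2*sqrt(10))) (q = 1/(-341 + 1/(20 + sqrt(2)*sqrt(20))) = 1/(-341 + 1/(20 + sqrt(2)*(2*sqrt(5)))) = 1/(-341 + 1/(20 + 2*sqrt(10))) ≈ -0.0029329)
y(t) = 4 (y(t) = (-2)**2 = 4)
q*y(X(5)) = (-122740/41847521 + 2*sqrt(10)/41847521)*4 = -490960/41847521 + 8*sqrt(10)/41847521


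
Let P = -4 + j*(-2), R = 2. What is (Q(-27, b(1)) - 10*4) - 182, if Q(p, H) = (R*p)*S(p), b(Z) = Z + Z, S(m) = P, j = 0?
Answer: -6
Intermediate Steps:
P = -4 (P = -4 + 0*(-2) = -4 + 0 = -4)
S(m) = -4
b(Z) = 2*Z
Q(p, H) = -8*p (Q(p, H) = (2*p)*(-4) = -8*p)
(Q(-27, b(1)) - 10*4) - 182 = (-8*(-27) - 10*4) - 182 = (216 - 40) - 182 = 176 - 182 = -6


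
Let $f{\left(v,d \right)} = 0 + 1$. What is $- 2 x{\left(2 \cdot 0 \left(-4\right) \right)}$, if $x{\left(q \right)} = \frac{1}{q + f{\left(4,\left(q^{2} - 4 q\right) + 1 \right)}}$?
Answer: $-2$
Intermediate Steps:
$f{\left(v,d \right)} = 1$
$x{\left(q \right)} = \frac{1}{1 + q}$ ($x{\left(q \right)} = \frac{1}{q + 1} = \frac{1}{1 + q}$)
$- 2 x{\left(2 \cdot 0 \left(-4\right) \right)} = - \frac{2}{1 + 2 \cdot 0 \left(-4\right)} = - \frac{2}{1 + 0 \left(-4\right)} = - \frac{2}{1 + 0} = - \frac{2}{1} = \left(-2\right) 1 = -2$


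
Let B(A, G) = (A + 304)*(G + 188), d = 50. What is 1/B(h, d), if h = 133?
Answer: 1/104006 ≈ 9.6148e-6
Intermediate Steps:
B(A, G) = (188 + G)*(304 + A) (B(A, G) = (304 + A)*(188 + G) = (188 + G)*(304 + A))
1/B(h, d) = 1/(57152 + 188*133 + 304*50 + 133*50) = 1/(57152 + 25004 + 15200 + 6650) = 1/104006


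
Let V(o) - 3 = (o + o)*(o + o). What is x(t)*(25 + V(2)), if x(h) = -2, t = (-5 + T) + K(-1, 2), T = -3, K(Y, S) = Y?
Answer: -88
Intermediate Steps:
V(o) = 3 + 4*o**2 (V(o) = 3 + (o + o)*(o + o) = 3 + (2*o)*(2*o) = 3 + 4*o**2)
t = -9 (t = (-5 - 3) - 1 = -8 - 1 = -9)
x(t)*(25 + V(2)) = -2*(25 + (3 + 4*2**2)) = -2*(25 + (3 + 4*4)) = -2*(25 + (3 + 16)) = -2*(25 + 19) = -2*44 = -88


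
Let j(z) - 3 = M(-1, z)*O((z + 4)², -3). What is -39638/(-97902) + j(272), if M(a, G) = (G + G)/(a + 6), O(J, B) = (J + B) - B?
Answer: 2028517741904/244755 ≈ 8.2880e+6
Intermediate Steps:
O(J, B) = J (O(J, B) = (B + J) - B = J)
M(a, G) = 2*G/(6 + a) (M(a, G) = (2*G)/(6 + a) = 2*G/(6 + a))
j(z) = 3 + 2*z*(4 + z)²/5 (j(z) = 3 + (2*z/(6 - 1))*(z + 4)² = 3 + (2*z/5)*(4 + z)² = 3 + 2*z*(4 + z)²/5)
-39638/(-97902) + j(272) = -39638/(-97902) + (3 + (⅖)*272*(4 + 272)²) = -39638*(-1/97902) + (3 + (⅖)*272*276²) = 19819/48951 + (3 + (⅖)*272*76176) = 19819/48951 + (3 + 41439744/5) = 19819/48951 + 41439759/5 = 2028517741904/244755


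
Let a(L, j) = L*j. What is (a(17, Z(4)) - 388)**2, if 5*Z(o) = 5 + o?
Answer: 3193369/25 ≈ 1.2773e+5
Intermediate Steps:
Z(o) = 1 + o/5 (Z(o) = (5 + o)/5 = 1 + o/5)
(a(17, Z(4)) - 388)**2 = (17*(1 + (1/5)*4) - 388)**2 = (17*(1 + 4/5) - 388)**2 = (17*(9/5) - 388)**2 = (153/5 - 388)**2 = (-1787/5)**2 = 3193369/25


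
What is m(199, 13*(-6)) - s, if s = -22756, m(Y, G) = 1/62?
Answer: 1410873/62 ≈ 22756.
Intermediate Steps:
m(Y, G) = 1/62
m(199, 13*(-6)) - s = 1/62 - 1*(-22756) = 1/62 + 22756 = 1410873/62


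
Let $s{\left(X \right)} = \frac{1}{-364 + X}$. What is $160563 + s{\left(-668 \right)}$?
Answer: $\frac{165701015}{1032} \approx 1.6056 \cdot 10^{5}$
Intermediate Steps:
$160563 + s{\left(-668 \right)} = 160563 + \frac{1}{-364 - 668} = 160563 + \frac{1}{-1032} = 160563 - \frac{1}{1032} = \frac{165701015}{1032}$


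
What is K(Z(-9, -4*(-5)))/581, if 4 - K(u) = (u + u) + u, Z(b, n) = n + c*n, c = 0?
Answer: -8/83 ≈ -0.096385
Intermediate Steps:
Z(b, n) = n (Z(b, n) = n + 0*n = n + 0 = n)
K(u) = 4 - 3*u (K(u) = 4 - ((u + u) + u) = 4 - (2*u + u) = 4 - 3*u)
K(Z(-9, -4*(-5)))/581 = (4 - (-12)*(-5))/581 = (4 - 3*20)*(1/581) = (4 - 60)*(1/581) = -56*1/581 = -8/83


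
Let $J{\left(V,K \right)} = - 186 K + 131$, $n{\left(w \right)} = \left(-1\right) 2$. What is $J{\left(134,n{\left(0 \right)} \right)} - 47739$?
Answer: $-47236$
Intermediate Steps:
$n{\left(w \right)} = -2$
$J{\left(V,K \right)} = 131 - 186 K$
$J{\left(134,n{\left(0 \right)} \right)} - 47739 = \left(131 - -372\right) - 47739 = \left(131 + 372\right) - 47739 = 503 - 47739 = -47236$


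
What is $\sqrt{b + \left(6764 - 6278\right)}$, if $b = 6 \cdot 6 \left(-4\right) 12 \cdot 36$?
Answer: $9 i \sqrt{762} \approx 248.44 i$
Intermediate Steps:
$b = -62208$ ($b = 36 \left(-4\right) 12 \cdot 36 = \left(-144\right) 12 \cdot 36 = \left(-1728\right) 36 = -62208$)
$\sqrt{b + \left(6764 - 6278\right)} = \sqrt{-62208 + \left(6764 - 6278\right)} = \sqrt{-62208 + 486} = \sqrt{-61722} = 9 i \sqrt{762}$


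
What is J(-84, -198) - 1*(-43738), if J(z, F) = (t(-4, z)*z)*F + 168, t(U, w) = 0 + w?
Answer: -1353182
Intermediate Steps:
t(U, w) = w
J(z, F) = 168 + F*z**2 (J(z, F) = (z*z)*F + 168 = z**2*F + 168 = F*z**2 + 168 = 168 + F*z**2)
J(-84, -198) - 1*(-43738) = (168 - 198*(-84)**2) - 1*(-43738) = (168 - 198*7056) + 43738 = (168 - 1397088) + 43738 = -1396920 + 43738 = -1353182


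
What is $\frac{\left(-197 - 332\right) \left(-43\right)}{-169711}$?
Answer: $- \frac{22747}{169711} \approx -0.13403$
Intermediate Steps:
$\frac{\left(-197 - 332\right) \left(-43\right)}{-169711} = \left(-529\right) \left(-43\right) \left(- \frac{1}{169711}\right) = 22747 \left(- \frac{1}{169711}\right) = - \frac{22747}{169711}$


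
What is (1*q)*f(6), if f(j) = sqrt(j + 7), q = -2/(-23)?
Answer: 2*sqrt(13)/23 ≈ 0.31353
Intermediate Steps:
q = 2/23 (q = -2*(-1/23) = 2/23 ≈ 0.086957)
f(j) = sqrt(7 + j)
(1*q)*f(6) = (1*(2/23))*sqrt(7 + 6) = 2*sqrt(13)/23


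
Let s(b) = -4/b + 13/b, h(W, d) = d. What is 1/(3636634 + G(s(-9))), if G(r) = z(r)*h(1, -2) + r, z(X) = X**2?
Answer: 1/3636631 ≈ 2.7498e-7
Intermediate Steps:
s(b) = 9/b
G(r) = r - 2*r**2 (G(r) = r**2*(-2) + r = -2*r**2 + r = r - 2*r**2)
1/(3636634 + G(s(-9))) = 1/(3636634 + (9/(-9))*(1 - 18/(-9))) = 1/(3636634 + (9*(-1/9))*(1 - 18*(-1)/9)) = 1/(3636634 - (1 - 2*(-1))) = 1/(3636634 - (1 + 2)) = 1/(3636634 - 1*3) = 1/(3636634 - 3) = 1/3636631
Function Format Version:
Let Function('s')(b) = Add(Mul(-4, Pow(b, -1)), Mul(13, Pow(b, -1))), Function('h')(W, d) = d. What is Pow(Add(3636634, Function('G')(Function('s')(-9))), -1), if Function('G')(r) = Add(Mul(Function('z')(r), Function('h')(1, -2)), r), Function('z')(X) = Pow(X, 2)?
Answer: Rational(1, 3636631) ≈ 2.7498e-7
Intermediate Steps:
Function('s')(b) = Mul(9, Pow(b, -1))
Function('G')(r) = Add(r, Mul(-2, Pow(r, 2))) (Function('G')(r) = Add(Mul(Pow(r, 2), -2), r) = Add(Mul(-2, Pow(r, 2)), r) = Add(r, Mul(-2, Pow(r, 2))))
Pow(Add(3636634, Function('G')(Function('s')(-9))), -1) = Pow(Add(3636634, Mul(Mul(9, Pow(-9, -1)), Add(1, Mul(-2, Mul(9, Pow(-9, -1)))))), -1) = Pow(Add(3636634, Mul(Mul(9, Rational(-1, 9)), Add(1, Mul(-2, Mul(9, Rational(-1, 9)))))), -1) = Pow(Add(3636634, Mul(-1, Add(1, Mul(-2, -1)))), -1) = Pow(Add(3636634, Mul(-1, Add(1, 2))), -1) = Pow(Add(3636634, Mul(-1, 3)), -1) = Pow(Add(3636634, -3), -1) = Pow(3636631, -1) = Rational(1, 3636631)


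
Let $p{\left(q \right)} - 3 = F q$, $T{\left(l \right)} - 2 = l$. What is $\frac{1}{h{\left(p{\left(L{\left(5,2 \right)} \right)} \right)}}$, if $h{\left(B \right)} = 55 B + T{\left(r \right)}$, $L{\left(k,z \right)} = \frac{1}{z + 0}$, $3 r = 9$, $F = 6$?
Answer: $\frac{1}{335} \approx 0.0029851$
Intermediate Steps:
$r = 3$ ($r = \frac{1}{3} \cdot 9 = 3$)
$L{\left(k,z \right)} = \frac{1}{z}$
$T{\left(l \right)} = 2 + l$
$p{\left(q \right)} = 3 + 6 q$
$h{\left(B \right)} = 5 + 55 B$ ($h{\left(B \right)} = 55 B + \left(2 + 3\right) = 55 B + 5 = 5 + 55 B$)
$\frac{1}{h{\left(p{\left(L{\left(5,2 \right)} \right)} \right)}} = \frac{1}{5 + 55 \left(3 + \frac{6}{2}\right)} = \frac{1}{5 + 55 \left(3 + 6 \cdot \frac{1}{2}\right)} = \frac{1}{5 + 55 \left(3 + 3\right)} = \frac{1}{5 + 55 \cdot 6} = \frac{1}{5 + 330} = \frac{1}{335}$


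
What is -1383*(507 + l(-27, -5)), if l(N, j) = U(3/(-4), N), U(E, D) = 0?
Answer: -701181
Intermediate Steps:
l(N, j) = 0
-1383*(507 + l(-27, -5)) = -1383*(507 + 0) = -1383*507 = -701181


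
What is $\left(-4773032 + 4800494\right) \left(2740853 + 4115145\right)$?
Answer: $188279417076$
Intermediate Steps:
$\left(-4773032 + 4800494\right) \left(2740853 + 4115145\right) = 27462 \cdot 6855998 = 188279417076$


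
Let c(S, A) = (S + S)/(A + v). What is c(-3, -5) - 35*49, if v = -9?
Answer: -12002/7 ≈ -1714.6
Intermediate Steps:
c(S, A) = 2*S/(-9 + A) (c(S, A) = (S + S)/(A - 9) = (2*S)/(-9 + A) = 2*S/(-9 + A))
c(-3, -5) - 35*49 = 2*(-3)/(-9 - 5) - 35*49 = 2*(-3)/(-14) - 1715 = 2*(-3)*(-1/14) - 1715 = 3/7 - 1715 = -12002/7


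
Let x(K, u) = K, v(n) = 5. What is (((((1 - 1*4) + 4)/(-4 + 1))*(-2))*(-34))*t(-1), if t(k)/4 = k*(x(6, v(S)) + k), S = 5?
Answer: 1360/3 ≈ 453.33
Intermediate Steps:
t(k) = 4*k*(6 + k) (t(k) = 4*(k*(6 + k)) = 4*k*(6 + k))
(((((1 - 1*4) + 4)/(-4 + 1))*(-2))*(-34))*t(-1) = (((((1 - 1*4) + 4)/(-4 + 1))*(-2))*(-34))*(4*(-1)*(6 - 1)) = (((((1 - 4) + 4)/(-3))*(-2))*(-34))*(4*(-1)*5) = ((((-3 + 4)*(-⅓))*(-2))*(-34))*(-20) = (((1*(-⅓))*(-2))*(-34))*(-20) = (-⅓*(-2)*(-34))*(-20) = ((⅔)*(-34))*(-20) = -68/3*(-20) = 1360/3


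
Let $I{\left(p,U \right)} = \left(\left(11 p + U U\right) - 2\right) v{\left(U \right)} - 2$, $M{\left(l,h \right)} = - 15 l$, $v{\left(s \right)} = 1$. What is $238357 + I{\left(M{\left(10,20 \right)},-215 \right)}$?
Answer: $282928$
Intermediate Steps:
$I{\left(p,U \right)} = -4 + U^{2} + 11 p$ ($I{\left(p,U \right)} = \left(\left(11 p + U U\right) - 2\right) 1 - 2 = \left(\left(11 p + U^{2}\right) - 2\right) 1 - 2 = \left(\left(U^{2} + 11 p\right) - 2\right) 1 - 2 = \left(-2 + U^{2} + 11 p\right) 1 - 2 = \left(-2 + U^{2} + 11 p\right) - 2 = -4 + U^{2} + 11 p$)
$238357 + I{\left(M{\left(10,20 \right)},-215 \right)} = 238357 + \left(-4 + \left(-215\right)^{2} + 11 \left(\left(-15\right) 10\right)\right) = 238357 + \left(-4 + 46225 + 11 \left(-150\right)\right) = 238357 - -44571 = 238357 + 44571 = 282928$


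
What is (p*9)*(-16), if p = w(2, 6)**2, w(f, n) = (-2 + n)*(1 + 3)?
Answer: -36864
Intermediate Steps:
w(f, n) = -8 + 4*n (w(f, n) = (-2 + n)*4 = -8 + 4*n)
p = 256 (p = (-8 + 4*6)**2 = (-8 + 24)**2 = 16**2 = 256)
(p*9)*(-16) = (256*9)*(-16) = 2304*(-16) = -36864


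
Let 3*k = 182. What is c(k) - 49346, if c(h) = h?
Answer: -147856/3 ≈ -49285.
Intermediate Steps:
k = 182/3 (k = (⅓)*182 = 182/3 ≈ 60.667)
c(k) - 49346 = 182/3 - 49346 = -147856/3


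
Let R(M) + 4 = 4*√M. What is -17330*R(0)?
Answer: 69320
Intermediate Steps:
R(M) = -4 + 4*√M
-17330*R(0) = -17330*(-4 + 4*√0) = -17330*(-4 + 4*0) = -17330*(-4 + 0) = -17330*(-4) = 69320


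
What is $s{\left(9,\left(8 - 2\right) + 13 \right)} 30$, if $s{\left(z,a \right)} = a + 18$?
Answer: $1110$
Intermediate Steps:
$s{\left(z,a \right)} = 18 + a$
$s{\left(9,\left(8 - 2\right) + 13 \right)} 30 = \left(18 + \left(\left(8 - 2\right) + 13\right)\right) 30 = \left(18 + \left(6 + 13\right)\right) 30 = \left(18 + 19\right) 30 = 37 \cdot 30 = 1110$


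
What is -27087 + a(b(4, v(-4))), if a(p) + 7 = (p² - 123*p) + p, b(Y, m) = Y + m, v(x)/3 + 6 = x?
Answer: -23246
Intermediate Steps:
v(x) = -18 + 3*x
a(p) = -7 + p² - 122*p (a(p) = -7 + ((p² - 123*p) + p) = -7 + (p² - 122*p) = -7 + p² - 122*p)
-27087 + a(b(4, v(-4))) = -27087 + (-7 + (4 + (-18 + 3*(-4)))² - 122*(4 + (-18 + 3*(-4)))) = -27087 + (-7 + (4 + (-18 - 12))² - 122*(4 + (-18 - 12))) = -27087 + (-7 + (4 - 30)² - 122*(4 - 30)) = -27087 + (-7 + (-26)² - 122*(-26)) = -27087 + (-7 + 676 + 3172) = -27087 + 3841 = -23246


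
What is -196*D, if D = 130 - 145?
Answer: 2940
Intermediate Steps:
D = -15
-196*D = -196*(-15) = 2940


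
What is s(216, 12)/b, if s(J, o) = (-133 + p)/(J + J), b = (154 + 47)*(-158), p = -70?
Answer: 203/13719456 ≈ 1.4797e-5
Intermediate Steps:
b = -31758 (b = 201*(-158) = -31758)
s(J, o) = -203/(2*J) (s(J, o) = (-133 - 70)/(J + J) = -203*1/(2*J) = -203/(2*J))
s(216, 12)/b = -203/2/216/(-31758) = -203/2*1/216*(-1/31758) = -203/432*(-1/31758) = 203/13719456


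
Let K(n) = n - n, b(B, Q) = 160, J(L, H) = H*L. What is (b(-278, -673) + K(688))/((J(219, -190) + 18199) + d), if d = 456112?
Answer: 160/432701 ≈ 0.00036977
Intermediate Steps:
K(n) = 0
(b(-278, -673) + K(688))/((J(219, -190) + 18199) + d) = (160 + 0)/((-190*219 + 18199) + 456112) = 160/((-41610 + 18199) + 456112) = 160/(-23411 + 456112) = 160/432701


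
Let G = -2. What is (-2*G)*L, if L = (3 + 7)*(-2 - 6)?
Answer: -320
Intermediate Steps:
L = -80 (L = 10*(-8) = -80)
(-2*G)*L = -2*(-2)*(-80) = 4*(-80) = -320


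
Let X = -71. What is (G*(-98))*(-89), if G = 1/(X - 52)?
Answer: -8722/123 ≈ -70.911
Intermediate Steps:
G = -1/123 (G = 1/(-71 - 52) = 1/(-123) = -1/123 ≈ -0.0081301)
(G*(-98))*(-89) = -1/123*(-98)*(-89) = (98/123)*(-89) = -8722/123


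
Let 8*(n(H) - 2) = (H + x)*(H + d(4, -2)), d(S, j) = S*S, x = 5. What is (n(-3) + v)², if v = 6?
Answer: 2025/16 ≈ 126.56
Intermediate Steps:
d(S, j) = S²
n(H) = 2 + (5 + H)*(16 + H)/8 (n(H) = 2 + ((H + 5)*(H + 4²))/8 = 2 + ((5 + H)*(H + 16))/8 = 2 + ((5 + H)*(16 + H))/8 = 2 + (5 + H)*(16 + H)/8)
(n(-3) + v)² = ((12 + (⅛)*(-3)² + (21/8)*(-3)) + 6)² = ((12 + (⅛)*9 - 63/8) + 6)² = ((12 + 9/8 - 63/8) + 6)² = (21/4 + 6)² = (45/4)² = 2025/16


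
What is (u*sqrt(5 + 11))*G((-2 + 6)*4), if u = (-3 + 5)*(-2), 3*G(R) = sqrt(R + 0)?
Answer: -64/3 ≈ -21.333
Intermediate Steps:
G(R) = sqrt(R)/3 (G(R) = sqrt(R + 0)/3 = sqrt(R)/3)
u = -4 (u = 2*(-2) = -4)
(u*sqrt(5 + 11))*G((-2 + 6)*4) = (-4*sqrt(5 + 11))*(sqrt((-2 + 6)*4)/3) = (-4*sqrt(16))*(sqrt(4*4)/3) = (-4*4)*(sqrt(16)/3) = -16*4/3 = -64/3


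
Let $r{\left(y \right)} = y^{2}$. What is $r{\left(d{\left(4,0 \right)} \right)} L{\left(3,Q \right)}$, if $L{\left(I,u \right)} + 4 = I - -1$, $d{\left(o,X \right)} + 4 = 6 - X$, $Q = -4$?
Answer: $0$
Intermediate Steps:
$d{\left(o,X \right)} = 2 - X$ ($d{\left(o,X \right)} = -4 - \left(-6 + X\right) = 2 - X$)
$L{\left(I,u \right)} = -3 + I$ ($L{\left(I,u \right)} = -4 + \left(I - -1\right) = -4 + \left(I + 1\right) = -4 + \left(1 + I\right) = -3 + I$)
$r{\left(d{\left(4,0 \right)} \right)} L{\left(3,Q \right)} = \left(2 - 0\right)^{2} \left(-3 + 3\right) = \left(2 + 0\right)^{2} \cdot 0 = 2^{2} \cdot 0 = 4 \cdot 0 = 0$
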